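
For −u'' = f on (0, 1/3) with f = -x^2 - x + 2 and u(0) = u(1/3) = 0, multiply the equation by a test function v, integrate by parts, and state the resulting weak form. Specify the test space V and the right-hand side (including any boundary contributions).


V = H^1_0(0, 1/3) (so v(0) = v(1/3) = 0); weak form: ∫_0^1/3 u'v' dx = ∫_0^1/3 (-x^2 - x + 2) v dx for all v ∈ V.

Multiply both sides by a test function v and integrate from 0 to 1/3:
  ∫_0^1/3 −u''(x) v(x) dx = ∫_0^1/3 f(x) v(x) dx.
Integrate the LHS by parts once:
  ∫_0^1/3 −u'' v dx = −[u'(x) v(x)]_0^1/3 + ∫_0^1/3 u'(x) v'(x) dx.
Thus ∫_0^1/3 u'(x) v'(x) dx = ∫_0^1/3 f(x) v(x) dx + [u'(x) v(x)]_0^1/3.
Choose V so that boundary terms are either known or forced to vanish.
u is Dirichlet: u(0) = u(1/3) = 0. Let V = H^1_0(0, 1/3); then v(0) = v(1/3) = 0, and [u' v]_0^1/3 = 0.
Weak formulation: find u (satisfying any essential BC) such that ∫_0^1/3 u'(x) v'(x) dx = ∫_0^1/3 f v dx for all v ∈ V.
Substituting f(x) = -x^2 - x + 2, the right-hand side is ∫_0^1/3 (-x^2 - x + 2) v dx.


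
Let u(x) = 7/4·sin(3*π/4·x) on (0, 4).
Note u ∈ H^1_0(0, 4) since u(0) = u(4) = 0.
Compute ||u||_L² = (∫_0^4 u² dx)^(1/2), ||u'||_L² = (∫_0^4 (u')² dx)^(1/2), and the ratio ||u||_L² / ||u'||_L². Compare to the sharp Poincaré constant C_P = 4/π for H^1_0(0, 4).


||u||_L² / ||u'||_L² = 4/(3*π) < C_P = 4/π.

u(x) = 7/4·sin(3*π/4·x), so u'(x) = 21*π*cos(3*π*x/4)/16.
Writing u(x) = A·sin(kπx/L) with A = 7/4 and k = 3, use ∫_0^L sin²(kπx/L) dx = L/2 and ∫_0^L cos²(kπx/L) dx = L/2.
u² = 49/16·sin²(3*π/4·x) and (u')² = 441*π^2/256·cos²(3*π/4·x), and each of sin², cos² integrates to L/2 = 2 over (0, 4).
∫_0^4 u² dx = 49/8, so ||u||_L² = 7*sqrt(2)/4.
∫_0^4 (u')² dx = 441*π^2/128, so ||u'||_L² = 21*sqrt(2)*π/16.
Ratio ||u||_L² / ||u'||_L² = 4/(3*π).
Sharp Poincaré constant on H^1_0(0, 4) is C_P = L/π = 4/π, achieved by sin(π/4·x).
This is the k = 3 harmonic; the ratio L/(kπ) is strictly less than C_P = L/π, consistent with the sharp inequality ||u||_L² ≤ C_P ||u'||_L².


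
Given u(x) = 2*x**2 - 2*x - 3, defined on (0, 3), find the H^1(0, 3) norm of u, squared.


||u||_{H^1}^2 = 627/5

The H^1 norm (squared) on an interval (0, L) is
  ||u||_{H^1}^2 = ∫_0^L u(x)^2 dx + ∫_0^L u'(x)^2 dx.
Compute u'(x) = 4*x - 2.
Then u(x)^2 = 4*x**4 - 8*x**3 - 8*x**2 + 12*x + 9 and u'(x)^2 = 16*x**2 - 16*x + 4.
Integrate each monomial from 0 to 3 using ∫_0^3 c·x^n dx = c·3^(n+1)/(n+1):
  ∫_0^3 u(x)^2 dx = ∫_0^3 (4*x^4 - 8*x^3 - 8*x^2 + 12*x + 9) dx. Term by term:
    ∫_0^3 4*x^4 dx = 972/5;  ∫_0^3 -8*x^3 dx = -162;  ∫_0^3 -8*x^2 dx = -72;
    ∫_0^3 12*x dx = 54;  ∫_0^3 9 dx = 27.
  Sum: 972/5 − 162 − 72 + 54 + 27 = 207/5.
  ∫_0^3 u'(x)^2 dx = ∫_0^3 (16*x^2 - 16*x + 4) dx. Term by term:
    ∫_0^3 16*x^2 dx = 144;  ∫_0^3 -16*x dx = -72;  ∫_0^3 4 dx = 12.
  Sum: 144 − 72 + 12 = 84.
Adding: ||u||_{H^1}^2 = 207/5 + 84 = 627/5.


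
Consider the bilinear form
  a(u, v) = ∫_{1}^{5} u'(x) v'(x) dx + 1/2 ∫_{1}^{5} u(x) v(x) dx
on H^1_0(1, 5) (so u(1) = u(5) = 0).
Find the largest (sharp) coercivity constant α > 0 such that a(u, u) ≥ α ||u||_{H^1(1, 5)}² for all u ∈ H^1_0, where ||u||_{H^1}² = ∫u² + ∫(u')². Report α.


α = (8 + π^2)/(π^2 + 16)

Coercivity of a(·,·) on H^1_0(1, 5) means a(u, u) ≥ α ||u||_{H^1}² for every u ∈ H^1_0.
The interval has length L = 4, and Poincaré/coercivity depend only on L. Here a(u, u) = ∫(u')² + (1/2)·∫u².
Here 0 < c = 1/2 < 1. The condition a(u,u) ≥ α||u||_{H^1}² reads (1−α)∫(u')² ≥ (α−c)∫u². Any admissible α is ≤ 1 (rapidly oscillating u have ∫u²/∫(u')² → 0), and α = 1 would force 0 ≥ (1−c)∫u², impossible since c < 1; so 1−α > 0. By the sharp Poincaré inequality on H^1_0 of an interval of length L, ∫(u')² ≥ (π/L)²∫u² with equality for the first sine mode sin(π(x−x₀)/L) (x₀ the left endpoint), so the inequality holds for all u iff (1−α)(π/L)² ≥ α − c, i.e. α ≤ ((π/L)² + c)/((π/L)² + 1) = (1 + c(L/π)²)/(1 + (L/π)²). With (π/L)² = π^2/16 and c = 1/2, the largest admissible constant is α = ((π/L)² + c)/((π/L)² + 1).
Simplifying, α = (8 + π^2)/(π^2 + 16).


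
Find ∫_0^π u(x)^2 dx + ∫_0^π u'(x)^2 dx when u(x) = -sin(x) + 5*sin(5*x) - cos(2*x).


||u||_{H^1(0,π)}^2 = -640/21 + 657*π/2

u'(x) = 2*sin(2*x) - cos(x) + 25*cos(5*x).
Expand u² and (u')² and integrate term by term on (0, π), using: for integers n ≥ 1, ∫_0^π sin²(nx) dx = ∫_0^π cos²(nx) dx = π/2; for n ≠ n', ∫_0^π sin(nx)sin(n'x) dx = ∫_0^π cos(nx)cos(n'x) dx = 0; and by product-to-sum, ∫_0^π sin(nx)cos(n'x) dx = ½∫_0^π [sin((n+n')x) + sin((n−n')x)] dx, which is 0 when n+n' is even and 2n/(n²−n'²) when n+n' is odd (it need not vanish on (0, π)).
  u² squared terms: (-1)²·∫cos(2x)² dx = 1·π/2 = π/2;  (-1)²·∫sin(x)² dx = 1·π/2 = π/2;  (5)²·∫sin(5x)² dx = 25·π/2 = 25*π/2.
  u² cross terms: 2·(-1)·(-1)·∫cos(2x)·sin(x) dx = 2·(-2/3) = -4/3;  2·(-1)·(5)·∫cos(2x)·sin(5x) dx = -10·(10/21) = -100/21;  2·(-1)·(5)·∫sin(x)·sin(5x) dx = -10·(0) = 0.
  So ∫_0^π u² dx = π/2 + π/2 + 25*π/2 − 4/3 − 100/21 + 0 = -128/21 + 27*π/2.
  (u')² squared terms: (-1)²·∫cos(x)² dx = 1·π/2 = π/2;  (2)²·∫sin(2x)² dx = 4·π/2 = 2*π;  (25)²·∫cos(5x)² dx = 625·π/2 = 625*π/2.
  (u')² cross terms: 2·(-1)·(2)·∫cos(x)·sin(2x) dx = -4·(4/3) = -16/3;  2·(-1)·(25)·∫cos(x)·cos(5x) dx = -50·(0) = 0;  2·(2)·(25)·∫sin(2x)·cos(5x) dx = 100·(-4/21) = -400/21.
  So ∫_0^π (u')² dx = π/2 + 2*π + 625*π/2 − 16/3 + 0 − 400/21 = -512/21 + 315*π.
||u||_{H^1}^2 = (-128/21 + 27*π/2) + (-512/21 + 315*π) = -640/21 + 657*π/2.


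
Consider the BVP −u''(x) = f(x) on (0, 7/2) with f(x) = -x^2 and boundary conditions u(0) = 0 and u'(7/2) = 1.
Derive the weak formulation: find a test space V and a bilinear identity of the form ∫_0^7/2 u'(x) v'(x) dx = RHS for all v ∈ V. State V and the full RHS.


V = {v ∈ H^1(0, 7/2) : v(0) = 0} (test functions vanish at x = 0 where u is specified); weak form: ∫_0^7/2 u'v' dx = ∫_0^7/2 (-x^2) v dx + v(7/2) for all v ∈ V.

Multiply both sides by a test function v and integrate from 0 to 7/2:
  ∫_0^7/2 −u''(x) v(x) dx = ∫_0^7/2 f(x) v(x) dx.
Integrate the LHS by parts once:
  ∫_0^7/2 −u'' v dx = −[u'(x) v(x)]_0^7/2 + ∫_0^7/2 u'(x) v'(x) dx.
Thus ∫_0^7/2 u'(x) v'(x) dx = ∫_0^7/2 f(x) v(x) dx + [u'(x) v(x)]_0^7/2.
Choose V so that boundary terms are either known or forced to vanish.
Mixed BC: u(0) = 0 (Dirichlet) and u'(7/2) = 1 (Neumann). Define V = {v ∈ H^1(0, 7/2) : v(0) = 0}. Then [u' v]_0^7/2 = u'(7/2)·v(7/2) − u'(0)·0 = v(7/2).
Weak formulation: find u (satisfying any essential BC) such that ∫_0^7/2 u'(x) v'(x) dx = ∫_0^7/2 f v dx + v(7/2) for all v ∈ V (Dirichlet at 0 absorbed into V; Neumann datum at x = 7/2 contributes the boundary term).
Substituting f(x) = -x^2, the right-hand side is ∫_0^7/2 (-x^2) v dx + v(7/2).


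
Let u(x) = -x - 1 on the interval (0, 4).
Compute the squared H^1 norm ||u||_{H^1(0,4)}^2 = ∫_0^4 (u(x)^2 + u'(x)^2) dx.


||u||_{H^1}^2 = 136/3

The H^1 norm (squared) on an interval (0, L) is
  ||u||_{H^1}^2 = ∫_0^L u(x)^2 dx + ∫_0^L u'(x)^2 dx.
Compute u'(x) = -1.
Then u(x)^2 = x**2 + 2*x + 1 and u'(x)^2 = 1.
Integrate each monomial from 0 to 4 using ∫_0^4 c·x^n dx = c·4^(n+1)/(n+1):
  ∫_0^4 u(x)^2 dx = ∫_0^4 (x^2 + 2*x + 1) dx. Term by term:
    ∫_0^4 x^2 dx = 64/3;  ∫_0^4 2*x dx = 16;  ∫_0^4 1 dx = 4.
  Sum: 64/3 + 16 + 4 = 124/3.
  ∫_0^4 u'(x)^2 dx = ∫_0^4 (1) dx. Term by term:
    ∫_0^4 1 dx = 4.
Adding: ||u||_{H^1}^2 = 124/3 + 4 = 136/3.


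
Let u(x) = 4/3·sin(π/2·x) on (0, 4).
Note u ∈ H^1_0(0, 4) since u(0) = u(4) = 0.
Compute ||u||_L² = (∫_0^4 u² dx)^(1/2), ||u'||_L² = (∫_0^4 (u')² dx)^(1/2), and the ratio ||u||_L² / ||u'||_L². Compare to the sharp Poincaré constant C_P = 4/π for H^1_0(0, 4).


||u||_L² / ||u'||_L² = 2/π < C_P = 4/π.

u(x) = 4/3·sin(π/2·x), so u'(x) = 2*π*cos(π*x/2)/3.
Writing u(x) = A·sin(kπx/L) with A = 4/3 and k = 2, use ∫_0^L sin²(kπx/L) dx = L/2 and ∫_0^L cos²(kπx/L) dx = L/2.
u² = 16/9·sin²(π/2·x) and (u')² = 4*π^2/9·cos²(π/2·x), and each of sin², cos² integrates to L/2 = 2 over (0, 4).
∫_0^4 u² dx = 32/9, so ||u||_L² = 4*sqrt(2)/3.
∫_0^4 (u')² dx = 8*π^2/9, so ||u'||_L² = 2*sqrt(2)*π/3.
Ratio ||u||_L² / ||u'||_L² = 2/π.
Sharp Poincaré constant on H^1_0(0, 4) is C_P = L/π = 4/π, achieved by sin(π/4·x).
This is the k = 2 harmonic; the ratio L/(kπ) is strictly less than C_P = L/π, consistent with the sharp inequality ||u||_L² ≤ C_P ||u'||_L².


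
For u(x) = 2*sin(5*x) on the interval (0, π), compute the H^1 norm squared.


||u||_{H^1(0,π)}^2 = 52*π

u'(x) = 10*cos(5*x).
Expand u² and (u')² and integrate term by term on (0, π), using: for integers n ≥ 1, ∫_0^π sin²(nx) dx = ∫_0^π cos²(nx) dx = π/2; for n ≠ n', ∫_0^π sin(nx)sin(n'x) dx = ∫_0^π cos(nx)cos(n'x) dx = 0; and by product-to-sum, ∫_0^π sin(nx)cos(n'x) dx = ½∫_0^π [sin((n+n')x) + sin((n−n')x)] dx, which is 0 when n+n' is even and 2n/(n²−n'²) when n+n' is odd (it need not vanish on (0, π)).
  u² squared terms: (2)²·∫sin(5x)² dx = 4·π/2 = 2*π.
  So ∫_0^π u² dx = 2*π.
  (u')² squared terms: (10)²·∫cos(5x)² dx = 100·π/2 = 50*π.
  So ∫_0^π (u')² dx = 50*π.
||u||_{H^1}^2 = (2*π) + (50*π) = 52*π.


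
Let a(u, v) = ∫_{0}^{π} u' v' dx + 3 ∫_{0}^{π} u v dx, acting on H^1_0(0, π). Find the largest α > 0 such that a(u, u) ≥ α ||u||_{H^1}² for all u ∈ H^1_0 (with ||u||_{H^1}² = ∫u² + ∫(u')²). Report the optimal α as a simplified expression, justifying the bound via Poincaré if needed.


α = 1

Coercivity of a(·,·) on H^1_0(0, π) means a(u, u) ≥ α ||u||_{H^1}² for every u ∈ H^1_0.
The interval has length L = π, and Poincaré/coercivity depend only on L. Here a(u, u) = ∫(u')² + (3)·∫u².
Here c = 3 ≥ 1, so a(u,u) = ∫(u')² + c∫u² ≥ ∫(u')² + ∫u² = ||u||_{H^1}², i.e. α = 1 works. No larger α is possible: a(u,u) ≥ α||u||_{H^1}² means (1−α)∫(u')² ≥ (α−c)∫u², and for the modes u_n = sin(nπ(x−x₀)/L) (x₀ the left endpoint) one has ∫u_n²/∫(u_n')² = (L/(nπ))² → 0, so a(u_n,u_n)/||u_n||_{H^1}² → 1. Hence the optimal constant is α = 1.
Therefore α = 1.


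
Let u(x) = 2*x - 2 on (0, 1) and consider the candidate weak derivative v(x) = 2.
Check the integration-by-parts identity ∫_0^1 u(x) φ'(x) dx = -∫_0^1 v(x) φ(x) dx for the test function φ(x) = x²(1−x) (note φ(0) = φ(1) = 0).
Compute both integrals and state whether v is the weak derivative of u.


LHS = -1/6, RHS = -1/6. Yes, v = u' weakly.

u(x) = 2*x - 2, classical derivative u'(x) = 2.
φ(x) = x²(1−x), so φ'(x) = x*(2 - 3*x).
Note φ(0) = φ(1) = 0, so the boundary term u·φ vanishes.
LHS = ∫_0^1 u(x) φ'(x) dx = ∫_0^1 (-6*x^3 + 10*x^2 - 4*x) dx. Term by term:
  ∫_0^1 -6*x^3 dx = -3/2;  ∫_0^1 10*x^2 dx = 10/3;  ∫_0^1 -4*x dx = -2.
Sum: -3/2 + 10/3 − 2 = -1/6.
So LHS = -1/6.
∫_0^1 v(x) φ(x) dx = ∫_0^1 (-2*x^3 + 2*x^2) dx. Term by term:
  ∫_0^1 -2*x^3 dx = -1/2;  ∫_0^1 2*x^2 dx = 2/3.
Sum: -1/2 + 2/3 = 1/6.
So RHS = -∫_0^1 v(x) φ(x) dx = -1/6.
LHS = RHS, so the identity holds for this test φ.
Moreover u is smooth here and v(x) = u'(x) = 2 pointwise, so the identity holds for every test function. Hence v is the weak derivative of u.


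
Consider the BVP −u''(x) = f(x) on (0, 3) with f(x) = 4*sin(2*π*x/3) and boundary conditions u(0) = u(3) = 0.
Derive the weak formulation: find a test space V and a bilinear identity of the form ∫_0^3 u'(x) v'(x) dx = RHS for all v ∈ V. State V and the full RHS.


V = H^1_0(0, 3) (so v(0) = v(3) = 0); weak form: ∫_0^3 u'v' dx = ∫_0^3 (4*sin(2*π*x/3)) v dx for all v ∈ V.

Multiply both sides by a test function v and integrate from 0 to 3:
  ∫_0^3 −u''(x) v(x) dx = ∫_0^3 f(x) v(x) dx.
Integrate the LHS by parts once:
  ∫_0^3 −u'' v dx = −[u'(x) v(x)]_0^3 + ∫_0^3 u'(x) v'(x) dx.
Thus ∫_0^3 u'(x) v'(x) dx = ∫_0^3 f(x) v(x) dx + [u'(x) v(x)]_0^3.
Choose V so that boundary terms are either known or forced to vanish.
u is Dirichlet: u(0) = u(3) = 0. Let V = H^1_0(0, 3); then v(0) = v(3) = 0, and [u' v]_0^3 = 0.
Weak formulation: find u (satisfying any essential BC) such that ∫_0^3 u'(x) v'(x) dx = ∫_0^3 f v dx for all v ∈ V.
Substituting f(x) = 4*sin(2*π*x/3), the right-hand side is ∫_0^3 (4*sin(2*π*x/3)) v dx.


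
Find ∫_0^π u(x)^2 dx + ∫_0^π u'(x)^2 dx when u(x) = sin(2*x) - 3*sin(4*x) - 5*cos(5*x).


||u||_{H^1(0,π)}^2 = -13520/21 + 404*π

u'(x) = 25*sin(5*x) + 2*cos(2*x) - 12*cos(4*x).
Expand u² and (u')² and integrate term by term on (0, π), using: for integers n ≥ 1, ∫_0^π sin²(nx) dx = ∫_0^π cos²(nx) dx = π/2; for n ≠ n', ∫_0^π sin(nx)sin(n'x) dx = ∫_0^π cos(nx)cos(n'x) dx = 0; and by product-to-sum, ∫_0^π sin(nx)cos(n'x) dx = ½∫_0^π [sin((n+n')x) + sin((n−n')x)] dx, which is 0 when n+n' is even and 2n/(n²−n'²) when n+n' is odd (it need not vanish on (0, π)).
  u² squared terms: (-5)²·∫cos(5x)² dx = 25·π/2 = 25*π/2;  (-3)²·∫sin(4x)² dx = 9·π/2 = 9*π/2;  (1)²·∫sin(2x)² dx = 1·π/2 = π/2.
  u² cross terms: 2·(-5)·(-3)·∫cos(5x)·sin(4x) dx = 30·(-8/9) = -80/3;  2·(-5)·(1)·∫cos(5x)·sin(2x) dx = -10·(-4/21) = 40/21;  2·(-3)·(1)·∫sin(4x)·sin(2x) dx = -6·(0) = 0.
  So ∫_0^π u² dx = 25*π/2 + 9*π/2 + π/2 − 80/3 + 40/21 + 0 = -520/21 + 35*π/2.
  (u')² squared terms: (-12)²·∫cos(4x)² dx = 144·π/2 = 72*π;  (2)²·∫cos(2x)² dx = 4·π/2 = 2*π;  (25)²·∫sin(5x)² dx = 625·π/2 = 625*π/2.
  (u')² cross terms: 2·(-12)·(2)·∫cos(4x)·cos(2x) dx = -48·(0) = 0;  2·(-12)·(25)·∫cos(4x)·sin(5x) dx = -600·(10/9) = -2000/3;  2·(2)·(25)·∫cos(2x)·sin(5x) dx = 100·(10/21) = 1000/21.
  So ∫_0^π (u')² dx = 72*π + 2*π + 625*π/2 + 0 − 2000/3 + 1000/21 = -13000/21 + 773*π/2.
||u||_{H^1}^2 = (-520/21 + 35*π/2) + (-13000/21 + 773*π/2) = -13520/21 + 404*π.


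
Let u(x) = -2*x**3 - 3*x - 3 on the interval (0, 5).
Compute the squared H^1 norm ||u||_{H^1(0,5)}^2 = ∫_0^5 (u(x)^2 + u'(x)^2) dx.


||u||_{H^1}^2 = 550955/7

The H^1 norm (squared) on an interval (0, L) is
  ||u||_{H^1}^2 = ∫_0^L u(x)^2 dx + ∫_0^L u'(x)^2 dx.
Compute u'(x) = -6*x**2 - 3.
Then u(x)^2 = 4*x**6 + 12*x**4 + 12*x**3 + 9*x**2 + 18*x + 9 and u'(x)^2 = 36*x**4 + 36*x**2 + 9.
Integrate each monomial from 0 to 5 using ∫_0^5 c·x^n dx = c·5^(n+1)/(n+1):
  ∫_0^5 u(x)^2 dx = ∫_0^5 (4*x^6 + 12*x^4 + 12*x^3 + 9*x^2 + 18*x + 9) dx. Term by term:
    ∫_0^5 4*x^6 dx = 312500/7;  ∫_0^5 12*x^4 dx = 7500;  ∫_0^5 12*x^3 dx = 1875;
    ∫_0^5 9*x^2 dx = 375;  ∫_0^5 18*x dx = 225;  ∫_0^5 9 dx = 45.
  Sum: 312500/7 + 7500 + 1875 + 375 + 225 + 45 = 382640/7.
  ∫_0^5 u'(x)^2 dx = ∫_0^5 (36*x^4 + 36*x^2 + 9) dx. Term by term:
    ∫_0^5 36*x^4 dx = 22500;  ∫_0^5 36*x^2 dx = 1500;  ∫_0^5 9 dx = 45.
  Sum: 22500 + 1500 + 45 = 24045.
Adding: ||u||_{H^1}^2 = 382640/7 + 24045 = 550955/7.


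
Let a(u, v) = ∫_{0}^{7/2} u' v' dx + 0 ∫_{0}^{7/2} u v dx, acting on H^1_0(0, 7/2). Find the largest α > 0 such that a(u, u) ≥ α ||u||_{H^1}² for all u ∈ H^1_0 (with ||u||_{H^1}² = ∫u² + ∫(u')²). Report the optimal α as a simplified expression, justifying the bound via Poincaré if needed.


α = 4*π^2/(4*π^2 + 49)

Coercivity of a(·,·) on H^1_0(0, 7/2) means a(u, u) ≥ α ||u||_{H^1}² for every u ∈ H^1_0.
The interval has length L = 7/2, and Poincaré/coercivity depend only on L. Here a(u, u) = ∫(u')² + (0)·∫u².
Here c = 0, so a(u,u) = ∫(u')² alone. The condition a(u,u) ≥ α||u||_{H^1}² reads (1−α)∫(u')² ≥ (α−c)∫u². Any admissible α is ≤ 1 (rapidly oscillating u have ∫u²/∫(u')² → 0), and α = 1 would force 0 ≥ (1−c)∫u², impossible since c < 1; so 1−α > 0. By the sharp Poincaré inequality on H^1_0 of an interval of length L, ∫(u')² ≥ (π/L)²∫u² with equality for the first sine mode sin(π(x−x₀)/L) (x₀ the left endpoint), so the inequality holds for all u iff (1−α)(π/L)² ≥ α − c, i.e. α ≤ ((π/L)² + c)/((π/L)² + 1) = (1 + c(L/π)²)/(1 + (L/π)²). (Direct route, valid since c ≤ 0: Poincaré gives c∫u² ≥ c(L/π)²∫(u')², so a(u,u) ≥ (1 + c(L/π)²)∫(u')², while ||u||_{H^1}² ≤ (1 + (L/π)²)∫(u')²; dividing yields the same α.) With (π/L)² = 4*π^2/49 and c = 0, the largest admissible constant is α = ((π/L)² + c)/((π/L)² + 1).
Simplifying, α = 4*π^2/(4*π^2 + 49).


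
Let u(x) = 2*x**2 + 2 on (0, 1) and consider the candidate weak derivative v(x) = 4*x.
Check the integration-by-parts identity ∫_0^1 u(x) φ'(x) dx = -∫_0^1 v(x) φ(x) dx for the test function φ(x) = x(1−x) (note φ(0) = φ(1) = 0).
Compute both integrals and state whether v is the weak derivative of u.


LHS = -1/3, RHS = -1/3. Yes, v = u' weakly.

u(x) = 2*x**2 + 2, classical derivative u'(x) = 4*x.
φ(x) = x(1−x), so φ'(x) = 1 - 2*x.
Note φ(0) = φ(1) = 0, so the boundary term u·φ vanishes.
LHS = ∫_0^1 u(x) φ'(x) dx = ∫_0^1 (-4*x^3 + 2*x^2 - 4*x + 2) dx. Term by term:
  ∫_0^1 -4*x^3 dx = -1;  ∫_0^1 2*x^2 dx = 2/3;  ∫_0^1 -4*x dx = -2;
  ∫_0^1 2 dx = 2.
Sum: -1 + 2/3 − 2 + 2 = -1/3.
So LHS = -1/3.
∫_0^1 v(x) φ(x) dx = ∫_0^1 (-4*x^3 + 4*x^2) dx. Term by term:
  ∫_0^1 -4*x^3 dx = -1;  ∫_0^1 4*x^2 dx = 4/3.
Sum: -1 + 4/3 = 1/3.
So RHS = -∫_0^1 v(x) φ(x) dx = -1/3.
LHS = RHS, so the identity holds for this test φ.
Moreover u is smooth here and v(x) = u'(x) = 4*x pointwise, so the identity holds for every test function. Hence v is the weak derivative of u.


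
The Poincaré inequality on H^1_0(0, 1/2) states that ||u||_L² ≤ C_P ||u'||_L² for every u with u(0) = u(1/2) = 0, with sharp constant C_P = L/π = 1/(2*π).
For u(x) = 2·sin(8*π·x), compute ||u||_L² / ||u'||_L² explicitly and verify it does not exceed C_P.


||u||_L² / ||u'||_L² = 1/(8*π) < C_P = 1/(2*π).

u(x) = 2·sin(8*π·x), so u'(x) = 16*π*cos(8*π*x).
Writing u(x) = A·sin(kπx/L) with A = 2 and k = 4, use ∫_0^L sin²(kπx/L) dx = L/2 and ∫_0^L cos²(kπx/L) dx = L/2.
u² = 4·sin²(8*π·x) and (u')² = 256*π^2·cos²(8*π·x), and each of sin², cos² integrates to L/2 = 1/4 over (0, 1/2).
∫_0^1/2 u² dx = 1, so ||u||_L² = 1.
∫_0^1/2 (u')² dx = 64*π^2, so ||u'||_L² = 8*π.
Ratio ||u||_L² / ||u'||_L² = 1/(8*π).
Sharp Poincaré constant on H^1_0(0, 1/2) is C_P = L/π = 1/(2*π), achieved by sin(2*π·x).
This is the k = 4 harmonic; the ratio L/(kπ) is strictly less than C_P = L/π, consistent with the sharp inequality ||u||_L² ≤ C_P ||u'||_L².


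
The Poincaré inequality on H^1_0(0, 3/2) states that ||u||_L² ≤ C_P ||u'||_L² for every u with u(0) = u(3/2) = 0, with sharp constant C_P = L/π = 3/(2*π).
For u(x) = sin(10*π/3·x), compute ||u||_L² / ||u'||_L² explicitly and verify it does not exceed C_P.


||u||_L² / ||u'||_L² = 3/(10*π) < C_P = 3/(2*π).

u(x) = sin(10*π/3·x), so u'(x) = 10*π*cos(10*π*x/3)/3.
Writing u(x) = A·sin(kπx/L) with A = 1 and k = 5, use ∫_0^L sin²(kπx/L) dx = L/2 and ∫_0^L cos²(kπx/L) dx = L/2.
u² = 1·sin²(10*π/3·x) and (u')² = 100*π^2/9·cos²(10*π/3·x), and each of sin², cos² integrates to L/2 = 3/4 over (0, 3/2).
∫_0^3/2 u² dx = 3/4, so ||u||_L² = sqrt(3)/2.
∫_0^3/2 (u')² dx = 25*π^2/3, so ||u'||_L² = 5*sqrt(3)*π/3.
Ratio ||u||_L² / ||u'||_L² = 3/(10*π).
Sharp Poincaré constant on H^1_0(0, 3/2) is C_P = L/π = 3/(2*π), achieved by sin(2*π/3·x).
This is the k = 5 harmonic; the ratio L/(kπ) is strictly less than C_P = L/π, consistent with the sharp inequality ||u||_L² ≤ C_P ||u'||_L².


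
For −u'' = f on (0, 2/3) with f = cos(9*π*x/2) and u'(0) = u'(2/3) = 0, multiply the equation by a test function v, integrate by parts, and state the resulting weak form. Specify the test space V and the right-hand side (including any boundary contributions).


V = H^1(0, 2/3) (no boundary constraint on v; u is determined up to an additive constant); weak form: ∫_0^2/3 u'v' dx = ∫_0^2/3 (cos(9*π*x/2)) v dx for all v ∈ V.

Multiply both sides by a test function v and integrate from 0 to 2/3:
  ∫_0^2/3 −u''(x) v(x) dx = ∫_0^2/3 f(x) v(x) dx.
Integrate the LHS by parts once:
  ∫_0^2/3 −u'' v dx = −[u'(x) v(x)]_0^2/3 + ∫_0^2/3 u'(x) v'(x) dx.
Thus ∫_0^2/3 u'(x) v'(x) dx = ∫_0^2/3 f(x) v(x) dx + [u'(x) v(x)]_0^2/3.
Choose V so that boundary terms are either known or forced to vanish.
u has homogeneous Neumann: u'(0) = u'(2/3) = 0. So [u' v]_0^2/3 = 0·v(2/3) − 0·v(0) = 0 for any v; take V = H^1(0, 2/3).
Weak formulation: find u (satisfying any essential BC) such that ∫_0^2/3 u'(x) v'(x) dx = ∫_0^2/3 f v dx for all v ∈ V (homogeneous Neumann, so boundary terms vanish).
Substituting f(x) = cos(9*π*x/2), the right-hand side is ∫_0^2/3 (cos(9*π*x/2)) v dx.
Compatibility check (pure Neumann): taking v ≡ 1 ∈ V gives 0 = ∫_0^2/3 f dx + (0) − (0), i.e. ∫_0^2/3 f dx must equal u'(0) − u'(2/3) = 0. Indeed ∫_0^2/3 (cos(9*π*x/2)) dx = 0, so the data are compatible. The solution is then unique only up to an additive constant (fix it e.g. by requiring ∫_0^2/3 u dx = 0).


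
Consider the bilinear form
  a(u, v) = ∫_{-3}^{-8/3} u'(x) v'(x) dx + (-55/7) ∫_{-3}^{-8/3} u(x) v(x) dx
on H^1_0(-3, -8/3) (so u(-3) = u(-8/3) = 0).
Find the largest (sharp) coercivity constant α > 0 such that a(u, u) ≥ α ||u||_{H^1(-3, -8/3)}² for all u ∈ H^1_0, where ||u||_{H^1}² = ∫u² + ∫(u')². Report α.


α = (-55 + 63*π^2)/(7*(1 + 9*π^2))

Coercivity of a(·,·) on H^1_0(-3, -8/3) means a(u, u) ≥ α ||u||_{H^1}² for every u ∈ H^1_0.
The interval has length L = 1/3, and Poincaré/coercivity depend only on L. Here a(u, u) = ∫(u')² + (-55/7)·∫u².
Here c = -55/7 < 0 with |c| < (π/L)² = 9*π^2, so coercivity still holds. The condition a(u,u) ≥ α||u||_{H^1}² reads (1−α)∫(u')² ≥ (α−c)∫u². Any admissible α is ≤ 1 (rapidly oscillating u have ∫u²/∫(u')² → 0), and α = 1 would force 0 ≥ (1−c)∫u², impossible since c < 1; so 1−α > 0. By the sharp Poincaré inequality on H^1_0 of an interval of length L, ∫(u')² ≥ (π/L)²∫u² with equality for the first sine mode sin(π(x−x₀)/L) (x₀ the left endpoint), so the inequality holds for all u iff (1−α)(π/L)² ≥ α − c, i.e. α ≤ ((π/L)² + c)/((π/L)² + 1) = (1 + c(L/π)²)/(1 + (L/π)²). (Direct route, valid since c ≤ 0: Poincaré gives c∫u² ≥ c(L/π)²∫(u')², so a(u,u) ≥ (1 + c(L/π)²)∫(u')², while ||u||_{H^1}² ≤ (1 + (L/π)²)∫(u')²; dividing yields the same α.) With (π/L)² = 9*π^2 and c = -55/7, the largest admissible constant is α = ((π/L)² + c)/((π/L)² + 1).
Simplifying, α = (-55 + 63*π^2)/(7*(1 + 9*π^2)).


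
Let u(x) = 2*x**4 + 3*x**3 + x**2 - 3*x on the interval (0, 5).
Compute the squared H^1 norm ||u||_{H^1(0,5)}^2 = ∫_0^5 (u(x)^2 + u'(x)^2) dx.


||u||_{H^1}^2 = 24553055/9

The H^1 norm (squared) on an interval (0, L) is
  ||u||_{H^1}^2 = ∫_0^L u(x)^2 dx + ∫_0^L u'(x)^2 dx.
Compute u'(x) = 8*x**3 + 9*x**2 + 2*x - 3.
Then u(x)^2 = 4*x**8 + 12*x**7 + 13*x**6 - 6*x**5 - 17*x**4 - 6*x**3 + 9*x**2 and u'(x)^2 = 64*x**6 + 144*x**5 + 113*x**4 - 12*x**3 - 50*x**2 - 12*x + 9.
Integrate each monomial from 0 to 5 using ∫_0^5 c·x^n dx = c·5^(n+1)/(n+1):
  ∫_0^5 u(x)^2 dx = ∫_0^5 (4*x^8 + 12*x^7 + 13*x^6 - 6*x^5 - 17*x^4 - 6*x^3 + 9*x^2) dx. Term by term:
    ∫_0^5 4*x^8 dx = 7812500/9;  ∫_0^5 12*x^7 dx = 1171875/2;  ∫_0^5 13*x^6 dx = 1015625/7;
    ∫_0^5 -6*x^5 dx = -15625;  ∫_0^5 -17*x^4 dx = -10625;  ∫_0^5 -6*x^3 dx = -1875/2;
    ∫_0^5 9*x^2 dx = 375.
  Sum: 7812500/9 + 1171875/2 + 1015625/7 − 15625 − 10625 − 1875/2 + 375 = 99053000/63.
  ∫_0^5 u'(x)^2 dx = ∫_0^5 (64*x^6 + 144*x^5 + 113*x^4 - 12*x^3 - 50*x^2 - 12*x + 9) dx. Term by term:
    ∫_0^5 64*x^6 dx = 5000000/7;  ∫_0^5 144*x^5 dx = 375000;  ∫_0^5 113*x^4 dx = 70625;
    ∫_0^5 -12*x^3 dx = -1875;  ∫_0^5 -50*x^2 dx = -6250/3;  ∫_0^5 -12*x dx = -150;
    ∫_0^5 9 dx = 45.
  Sum: 5000000/7 + 375000 + 70625 − 1875 − 6250/3 − 150 + 45 = 24272795/21.
Adding: ||u||_{H^1}^2 = 99053000/63 + 24272795/21 = 24553055/9.


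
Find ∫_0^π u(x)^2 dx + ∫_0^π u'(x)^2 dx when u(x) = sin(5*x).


||u||_{H^1(0,π)}^2 = 13*π

u'(x) = 5*cos(5*x).
Expand u² and (u')² and integrate term by term on (0, π), using: for integers n ≥ 1, ∫_0^π sin²(nx) dx = ∫_0^π cos²(nx) dx = π/2; for n ≠ n', ∫_0^π sin(nx)sin(n'x) dx = ∫_0^π cos(nx)cos(n'x) dx = 0; and by product-to-sum, ∫_0^π sin(nx)cos(n'x) dx = ½∫_0^π [sin((n+n')x) + sin((n−n')x)] dx, which is 0 when n+n' is even and 2n/(n²−n'²) when n+n' is odd (it need not vanish on (0, π)).
  u² squared terms: (1)²·∫sin(5x)² dx = 1·π/2 = π/2.
  So ∫_0^π u² dx = π/2.
  (u')² squared terms: (5)²·∫cos(5x)² dx = 25·π/2 = 25*π/2.
  So ∫_0^π (u')² dx = 25*π/2.
||u||_{H^1}^2 = (π/2) + (25*π/2) = 13*π.


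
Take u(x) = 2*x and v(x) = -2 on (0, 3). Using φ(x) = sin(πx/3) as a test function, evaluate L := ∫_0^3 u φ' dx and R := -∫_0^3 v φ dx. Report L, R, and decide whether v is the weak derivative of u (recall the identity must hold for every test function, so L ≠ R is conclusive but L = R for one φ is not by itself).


LHS = -12/π, RHS = 12/π. No, v is not the weak derivative of u.

u(x) = 2*x, classical derivative u'(x) = 2.
φ(x) = sin(πx/3), so φ'(x) = π*cos(π*x/3)/3.
Note φ(0) = φ(3) = 0, so the boundary term u·φ vanishes.
LHS = ∫_0^3 u(x) φ'(x) dx = ∫_0^3 (2*π*x*cos(π*x/3)/3) dx. Term by term:
  ∫_0^3 2*π*x*cos(π*x/3)/3 dx = -12/π.
So LHS = -12/π.
∫_0^3 v(x) φ(x) dx = ∫_0^3 (-2*sin(π*x/3)) dx. Term by term:
  ∫_0^3 -2*sin(π*x/3) dx = -12/π.
So RHS = -∫_0^3 v(x) φ(x) dx = 12/π.
LHS − RHS = -24/π ≠ 0, so the identity fails.
(For a valid weak derivative the identity must hold for EVERY test function, in particular this one. The failure shows v is NOT the weak derivative of u.)
Correct weak derivative would be u'(x) = 2.


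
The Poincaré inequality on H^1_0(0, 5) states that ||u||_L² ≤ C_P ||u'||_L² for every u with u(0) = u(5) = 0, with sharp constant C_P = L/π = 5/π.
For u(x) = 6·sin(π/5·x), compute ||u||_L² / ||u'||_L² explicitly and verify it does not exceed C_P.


||u||_L² / ||u'||_L² = 5/π = C_P.

u(x) = 6·sin(π/5·x), so u'(x) = 6*π*cos(π*x/5)/5.
Writing u(x) = A·sin(kπx/L) with A = 6 and k = 1, use ∫_0^L sin²(kπx/L) dx = L/2 and ∫_0^L cos²(kπx/L) dx = L/2.
u² = 36·sin²(π/5·x) and (u')² = 36*π^2/25·cos²(π/5·x), and each of sin², cos² integrates to L/2 = 5/2 over (0, 5).
∫_0^5 u² dx = 90, so ||u||_L² = 3*sqrt(10).
∫_0^5 (u')² dx = 18*π^2/5, so ||u'||_L² = 3*sqrt(10)*π/5.
Ratio ||u||_L² / ||u'||_L² = 5/π.
Sharp Poincaré constant on H^1_0(0, 5) is C_P = L/π = 5/π, achieved by sin(π/5·x).
This is the k = 1 eigenfunction (up to amplitude), so the ratio equals the sharp Poincaré constant exactly.


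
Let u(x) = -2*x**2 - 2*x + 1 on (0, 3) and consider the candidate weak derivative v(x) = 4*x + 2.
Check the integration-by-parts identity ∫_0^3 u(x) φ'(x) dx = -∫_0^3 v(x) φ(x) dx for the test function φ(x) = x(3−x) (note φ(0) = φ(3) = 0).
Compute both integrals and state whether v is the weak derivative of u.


LHS = 36, RHS = -36. No, v is not the weak derivative of u.

u(x) = -2*x**2 - 2*x + 1, classical derivative u'(x) = -4*x - 2.
φ(x) = x(3−x), so φ'(x) = 3 - 2*x.
Note φ(0) = φ(3) = 0, so the boundary term u·φ vanishes.
LHS = ∫_0^3 u(x) φ'(x) dx = ∫_0^3 (4*x^3 - 2*x^2 - 8*x + 3) dx. Term by term:
  ∫_0^3 4*x^3 dx = 81;  ∫_0^3 -2*x^2 dx = -18;  ∫_0^3 -8*x dx = -36;
  ∫_0^3 3 dx = 9.
Sum: 81 − 18 − 36 + 9 = 36.
So LHS = 36.
∫_0^3 v(x) φ(x) dx = ∫_0^3 (-4*x^3 + 10*x^2 + 6*x) dx. Term by term:
  ∫_0^3 -4*x^3 dx = -81;  ∫_0^3 10*x^2 dx = 90;  ∫_0^3 6*x dx = 27.
Sum: -81 + 90 + 27 = 36.
So RHS = -∫_0^3 v(x) φ(x) dx = -36.
LHS − RHS = 72 ≠ 0, so the identity fails.
(For a valid weak derivative the identity must hold for EVERY test function, in particular this one. The failure shows v is NOT the weak derivative of u.)
Correct weak derivative would be u'(x) = -4*x - 2.


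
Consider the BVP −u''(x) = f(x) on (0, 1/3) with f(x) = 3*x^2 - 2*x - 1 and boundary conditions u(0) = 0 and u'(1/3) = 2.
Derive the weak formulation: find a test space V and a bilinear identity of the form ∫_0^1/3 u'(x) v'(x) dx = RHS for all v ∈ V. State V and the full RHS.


V = {v ∈ H^1(0, 1/3) : v(0) = 0} (test functions vanish at x = 0 where u is specified); weak form: ∫_0^1/3 u'v' dx = ∫_0^1/3 (3*x^2 - 2*x - 1) v dx + 2·v(1/3) for all v ∈ V.

Multiply both sides by a test function v and integrate from 0 to 1/3:
  ∫_0^1/3 −u''(x) v(x) dx = ∫_0^1/3 f(x) v(x) dx.
Integrate the LHS by parts once:
  ∫_0^1/3 −u'' v dx = −[u'(x) v(x)]_0^1/3 + ∫_0^1/3 u'(x) v'(x) dx.
Thus ∫_0^1/3 u'(x) v'(x) dx = ∫_0^1/3 f(x) v(x) dx + [u'(x) v(x)]_0^1/3.
Choose V so that boundary terms are either known or forced to vanish.
Mixed BC: u(0) = 0 (Dirichlet) and u'(1/3) = 2 (Neumann). Define V = {v ∈ H^1(0, 1/3) : v(0) = 0}. Then [u' v]_0^1/3 = u'(1/3)·v(1/3) − u'(0)·0 = 2·v(1/3).
Weak formulation: find u (satisfying any essential BC) such that ∫_0^1/3 u'(x) v'(x) dx = ∫_0^1/3 f v dx + 2·v(1/3) for all v ∈ V (Dirichlet at 0 absorbed into V; Neumann datum at x = 1/3 contributes the boundary term).
Substituting f(x) = 3*x^2 - 2*x - 1, the right-hand side is ∫_0^1/3 (3*x^2 - 2*x - 1) v dx + 2·v(1/3).


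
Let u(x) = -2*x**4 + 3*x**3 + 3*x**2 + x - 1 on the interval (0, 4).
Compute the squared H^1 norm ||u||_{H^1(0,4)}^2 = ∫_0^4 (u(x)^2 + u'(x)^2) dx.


||u||_{H^1}^2 = 25223048/315

The H^1 norm (squared) on an interval (0, L) is
  ||u||_{H^1}^2 = ∫_0^L u(x)^2 dx + ∫_0^L u'(x)^2 dx.
Compute u'(x) = -8*x**3 + 9*x**2 + 6*x + 1.
Then u(x)^2 = 4*x**8 - 12*x**7 - 3*x**6 + 14*x**5 + 19*x**4 - 5*x**2 - 2*x + 1 and u'(x)^2 = 64*x**6 - 144*x**5 - 15*x**4 + 92*x**3 + 54*x**2 + 12*x + 1.
Integrate each monomial from 0 to 4 using ∫_0^4 c·x^n dx = c·4^(n+1)/(n+1):
  ∫_0^4 u(x)^2 dx = ∫_0^4 (4*x^8 - 12*x^7 - 3*x^6 + 14*x^5 + 19*x^4 - 5*x^2 - 2*x + 1) dx. Term by term:
    ∫_0^4 4*x^8 dx = 1048576/9;  ∫_0^4 -12*x^7 dx = -98304;  ∫_0^4 -3*x^6 dx = -49152/7;
    ∫_0^4 14*x^5 dx = 28672/3;  ∫_0^4 19*x^4 dx = 19456/5;  ∫_0^4 -5*x^2 dx = -320/3;
    ∫_0^4 -2*x dx = -16;  ∫_0^4 1 dx = 4.
  Sum: 1048576/9 − 98304 − 49152/7 + 28672/3 + 19456/5 − 320/3 − 16 + 4 = 7721468/315.
  ∫_0^4 u'(x)^2 dx = ∫_0^4 (64*x^6 - 144*x^5 - 15*x^4 + 92*x^3 + 54*x^2 + 12*x + 1) dx. Term by term:
    ∫_0^4 64*x^6 dx = 1048576/7;  ∫_0^4 -144*x^5 dx = -98304;  ∫_0^4 -15*x^4 dx = -3072;
    ∫_0^4 92*x^3 dx = 5888;  ∫_0^4 54*x^2 dx = 1152;  ∫_0^4 12*x dx = 96;
    ∫_0^4 1 dx = 4.
  Sum: 1048576/7 − 98304 − 3072 + 5888 + 1152 + 96 + 4 = 388924/7.
Adding: ||u||_{H^1}^2 = 7721468/315 + 388924/7 = 25223048/315.


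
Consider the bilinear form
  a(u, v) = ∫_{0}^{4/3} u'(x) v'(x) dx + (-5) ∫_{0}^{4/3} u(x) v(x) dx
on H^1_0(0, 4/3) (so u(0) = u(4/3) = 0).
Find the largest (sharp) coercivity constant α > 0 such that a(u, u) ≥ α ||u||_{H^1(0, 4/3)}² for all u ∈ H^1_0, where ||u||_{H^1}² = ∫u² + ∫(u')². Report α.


α = (-80 + 9*π^2)/(16 + 9*π^2)

Coercivity of a(·,·) on H^1_0(0, 4/3) means a(u, u) ≥ α ||u||_{H^1}² for every u ∈ H^1_0.
The interval has length L = 4/3, and Poincaré/coercivity depend only on L. Here a(u, u) = ∫(u')² + (-5)·∫u².
Here c = -5 < 0 with |c| < (π/L)² = 9*π^2/16, so coercivity still holds. The condition a(u,u) ≥ α||u||_{H^1}² reads (1−α)∫(u')² ≥ (α−c)∫u². Any admissible α is ≤ 1 (rapidly oscillating u have ∫u²/∫(u')² → 0), and α = 1 would force 0 ≥ (1−c)∫u², impossible since c < 1; so 1−α > 0. By the sharp Poincaré inequality on H^1_0 of an interval of length L, ∫(u')² ≥ (π/L)²∫u² with equality for the first sine mode sin(π(x−x₀)/L) (x₀ the left endpoint), so the inequality holds for all u iff (1−α)(π/L)² ≥ α − c, i.e. α ≤ ((π/L)² + c)/((π/L)² + 1) = (1 + c(L/π)²)/(1 + (L/π)²). (Direct route, valid since c ≤ 0: Poincaré gives c∫u² ≥ c(L/π)²∫(u')², so a(u,u) ≥ (1 + c(L/π)²)∫(u')², while ||u||_{H^1}² ≤ (1 + (L/π)²)∫(u')²; dividing yields the same α.) With (π/L)² = 9*π^2/16 and c = -5, the largest admissible constant is α = ((π/L)² + c)/((π/L)² + 1).
Simplifying, α = (-80 + 9*π^2)/(16 + 9*π^2).


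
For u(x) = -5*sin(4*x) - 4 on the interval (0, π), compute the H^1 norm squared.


||u||_{H^1(0,π)}^2 = 457*π/2

u'(x) = -20*cos(4*x).
Expand u² and (u')² and integrate term by term on (0, π), using: for integers n ≥ 1, ∫_0^π sin²(nx) dx = ∫_0^π cos²(nx) dx = π/2; for n ≠ n', ∫_0^π sin(nx)sin(n'x) dx = ∫_0^π cos(nx)cos(n'x) dx = 0; and by product-to-sum, ∫_0^π sin(nx)cos(n'x) dx = ½∫_0^π [sin((n+n')x) + sin((n−n')x)] dx, which is 0 when n+n' is even and 2n/(n²−n'²) when n+n' is odd (it need not vanish on (0, π)). For the constant mode: ∫_0^π 1 dx = π, ∫_0^π cos(nx) dx = 0, ∫_0^π sin(nx) dx = (1−(−1)^n)/n.
  u² squared terms: (-4)²·∫1 dx = 16·π = 16*π;  (-5)²·∫sin(4x)² dx = 25·π/2 = 25*π/2.
  u² cross terms: 2·(-4)·(-5)·∫1·sin(4x) dx = 40·(0) = 0.
  So ∫_0^π u² dx = 16*π + 25*π/2 + 0 = 57*π/2.
  (u')² squared terms: (-20)²·∫cos(4x)² dx = 400·π/2 = 200*π.
  So ∫_0^π (u')² dx = 200*π.
||u||_{H^1}^2 = (57*π/2) + (200*π) = 457*π/2.


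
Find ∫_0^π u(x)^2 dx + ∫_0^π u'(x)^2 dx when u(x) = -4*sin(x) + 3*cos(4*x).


||u||_{H^1(0,π)}^2 = 272/5 + 185*π/2

u'(x) = -12*sin(4*x) - 4*cos(x).
Expand u² and (u')² and integrate term by term on (0, π), using: for integers n ≥ 1, ∫_0^π sin²(nx) dx = ∫_0^π cos²(nx) dx = π/2; for n ≠ n', ∫_0^π sin(nx)sin(n'x) dx = ∫_0^π cos(nx)cos(n'x) dx = 0; and by product-to-sum, ∫_0^π sin(nx)cos(n'x) dx = ½∫_0^π [sin((n+n')x) + sin((n−n')x)] dx, which is 0 when n+n' is even and 2n/(n²−n'²) when n+n' is odd (it need not vanish on (0, π)).
  u² squared terms: (-4)²·∫sin(x)² dx = 16·π/2 = 8*π;  (3)²·∫cos(4x)² dx = 9·π/2 = 9*π/2.
  u² cross terms: 2·(-4)·(3)·∫sin(x)·cos(4x) dx = -24·(-2/15) = 16/5.
  So ∫_0^π u² dx = 8*π + 9*π/2 + 16/5 = 16/5 + 25*π/2.
  (u')² squared terms: (-12)²·∫sin(4x)² dx = 144·π/2 = 72*π;  (-4)²·∫cos(x)² dx = 16·π/2 = 8*π.
  (u')² cross terms: 2·(-12)·(-4)·∫sin(4x)·cos(x) dx = 96·(8/15) = 256/5.
  So ∫_0^π (u')² dx = 72*π + 8*π + 256/5 = 256/5 + 80*π.
||u||_{H^1}^2 = (16/5 + 25*π/2) + (256/5 + 80*π) = 272/5 + 185*π/2.


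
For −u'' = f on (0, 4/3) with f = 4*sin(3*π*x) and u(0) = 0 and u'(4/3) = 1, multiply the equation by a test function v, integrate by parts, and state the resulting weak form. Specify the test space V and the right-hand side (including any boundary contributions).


V = {v ∈ H^1(0, 4/3) : v(0) = 0} (test functions vanish at x = 0 where u is specified); weak form: ∫_0^4/3 u'v' dx = ∫_0^4/3 (4*sin(3*π*x)) v dx + v(4/3) for all v ∈ V.

Multiply both sides by a test function v and integrate from 0 to 4/3:
  ∫_0^4/3 −u''(x) v(x) dx = ∫_0^4/3 f(x) v(x) dx.
Integrate the LHS by parts once:
  ∫_0^4/3 −u'' v dx = −[u'(x) v(x)]_0^4/3 + ∫_0^4/3 u'(x) v'(x) dx.
Thus ∫_0^4/3 u'(x) v'(x) dx = ∫_0^4/3 f(x) v(x) dx + [u'(x) v(x)]_0^4/3.
Choose V so that boundary terms are either known or forced to vanish.
Mixed BC: u(0) = 0 (Dirichlet) and u'(4/3) = 1 (Neumann). Define V = {v ∈ H^1(0, 4/3) : v(0) = 0}. Then [u' v]_0^4/3 = u'(4/3)·v(4/3) − u'(0)·0 = v(4/3).
Weak formulation: find u (satisfying any essential BC) such that ∫_0^4/3 u'(x) v'(x) dx = ∫_0^4/3 f v dx + v(4/3) for all v ∈ V (Dirichlet at 0 absorbed into V; Neumann datum at x = 4/3 contributes the boundary term).
Substituting f(x) = 4*sin(3*π*x), the right-hand side is ∫_0^4/3 (4*sin(3*π*x)) v dx + v(4/3).


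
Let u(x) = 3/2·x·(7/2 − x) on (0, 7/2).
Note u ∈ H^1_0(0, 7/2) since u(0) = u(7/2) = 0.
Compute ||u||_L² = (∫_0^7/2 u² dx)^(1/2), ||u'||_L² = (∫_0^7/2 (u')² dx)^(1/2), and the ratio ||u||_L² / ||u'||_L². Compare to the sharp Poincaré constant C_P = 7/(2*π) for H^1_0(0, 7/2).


||u||_L² / ||u'||_L² = 7*sqrt(10)/20 < C_P = 7/(2*π).

u(x) = 3/2·x·(7/2 − x), so u'(x) = 21/4 - 3*x.
u(x) = 3/2·x·(7/2 − x) vanishes at x = 0 and x = 7/2, so u ∈ H^1_0(0, 7/2). Differentiate via the product rule and integrate the resulting polynomials term by term.
  ∫_0^7/2 u² dx = ∫_0^7/2 (9*x^4/4 - 63*x^3/4 + 441*x^2/16) dx. Term by term:
    ∫_0^7/2 9*x^4/4 dx = 151263/640;  ∫_0^7/2 -63*x^3/4 dx = -151263/256;  ∫_0^7/2 441*x^2/16 dx = 50421/128.
  Sum: 151263/640 − 151263/256 + 50421/128 = 50421/1280.
  ∫_0^7/2 (u')² dx = ∫_0^7/2 (9*x^2 - 63*x/2 + 441/16) dx. Term by term:
    ∫_0^7/2 9*x^2 dx = 1029/8;  ∫_0^7/2 -63*x/2 dx = -3087/16;  ∫_0^7/2 441/16 dx = 3087/32.
  Sum: 1029/8 − 3087/16 + 3087/32 = 1029/32.
∫_0^7/2 u² dx = 50421/1280, so ||u||_L² = 49*sqrt(105)/80.
∫_0^7/2 (u')² dx = 1029/32, so ||u'||_L² = 7*sqrt(42)/8.
Ratio ||u||_L² / ||u'||_L² = 7*sqrt(10)/20.
Sharp Poincaré constant on H^1_0(0, 7/2) is C_P = L/π = 7/(2*π), achieved by sin(2*π/7·x).
A polynomial bump cannot attain the sharp Poincaré constant (only the first sine eigenfunction does), so the ratio is strictly less than C_P, consistent with ||u||_L² ≤ C_P ||u'||_L².


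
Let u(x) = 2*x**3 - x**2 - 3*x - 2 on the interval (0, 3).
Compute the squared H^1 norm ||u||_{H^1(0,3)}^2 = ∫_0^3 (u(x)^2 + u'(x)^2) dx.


||u||_{H^1}^2 = 19995/14

The H^1 norm (squared) on an interval (0, L) is
  ||u||_{H^1}^2 = ∫_0^L u(x)^2 dx + ∫_0^L u'(x)^2 dx.
Compute u'(x) = 6*x**2 - 2*x - 3.
Then u(x)^2 = 4*x**6 - 4*x**5 - 11*x**4 - 2*x**3 + 13*x**2 + 12*x + 4 and u'(x)^2 = 36*x**4 - 24*x**3 - 32*x**2 + 12*x + 9.
Integrate each monomial from 0 to 3 using ∫_0^3 c·x^n dx = c·3^(n+1)/(n+1):
  ∫_0^3 u(x)^2 dx = ∫_0^3 (4*x^6 - 4*x^5 - 11*x^4 - 2*x^3 + 13*x^2 + 12*x + 4) dx. Term by term:
    ∫_0^3 4*x^6 dx = 8748/7;  ∫_0^3 -4*x^5 dx = -486;  ∫_0^3 -11*x^4 dx = -2673/5;
    ∫_0^3 -2*x^3 dx = -81/2;  ∫_0^3 13*x^2 dx = 117;  ∫_0^3 12*x dx = 54;
    ∫_0^3 4 dx = 12.
  Sum: 8748/7 − 486 − 2673/5 − 81/2 + 117 + 54 + 12 = 26013/70.
  ∫_0^3 u'(x)^2 dx = ∫_0^3 (36*x^4 - 24*x^3 - 32*x^2 + 12*x + 9) dx. Term by term:
    ∫_0^3 36*x^4 dx = 8748/5;  ∫_0^3 -24*x^3 dx = -486;  ∫_0^3 -32*x^2 dx = -288;
    ∫_0^3 12*x dx = 54;  ∫_0^3 9 dx = 27.
  Sum: 8748/5 − 486 − 288 + 54 + 27 = 5283/5.
Adding: ||u||_{H^1}^2 = 26013/70 + 5283/5 = 19995/14.


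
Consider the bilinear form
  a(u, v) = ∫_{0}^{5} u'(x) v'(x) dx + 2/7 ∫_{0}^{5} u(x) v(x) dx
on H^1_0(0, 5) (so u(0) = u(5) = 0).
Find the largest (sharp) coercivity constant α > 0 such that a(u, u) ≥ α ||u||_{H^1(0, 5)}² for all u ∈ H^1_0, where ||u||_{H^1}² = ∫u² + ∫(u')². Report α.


α = (50/7 + π^2)/(π^2 + 25)

Coercivity of a(·,·) on H^1_0(0, 5) means a(u, u) ≥ α ||u||_{H^1}² for every u ∈ H^1_0.
The interval has length L = 5, and Poincaré/coercivity depend only on L. Here a(u, u) = ∫(u')² + (2/7)·∫u².
Here 0 < c = 2/7 < 1. The condition a(u,u) ≥ α||u||_{H^1}² reads (1−α)∫(u')² ≥ (α−c)∫u². Any admissible α is ≤ 1 (rapidly oscillating u have ∫u²/∫(u')² → 0), and α = 1 would force 0 ≥ (1−c)∫u², impossible since c < 1; so 1−α > 0. By the sharp Poincaré inequality on H^1_0 of an interval of length L, ∫(u')² ≥ (π/L)²∫u² with equality for the first sine mode sin(π(x−x₀)/L) (x₀ the left endpoint), so the inequality holds for all u iff (1−α)(π/L)² ≥ α − c, i.e. α ≤ ((π/L)² + c)/((π/L)² + 1) = (1 + c(L/π)²)/(1 + (L/π)²). With (π/L)² = π^2/25 and c = 2/7, the largest admissible constant is α = ((π/L)² + c)/((π/L)² + 1).
Simplifying, α = (50/7 + π^2)/(π^2 + 25).
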